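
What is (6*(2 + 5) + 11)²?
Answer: 2809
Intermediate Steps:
(6*(2 + 5) + 11)² = (6*7 + 11)² = (42 + 11)² = 53² = 2809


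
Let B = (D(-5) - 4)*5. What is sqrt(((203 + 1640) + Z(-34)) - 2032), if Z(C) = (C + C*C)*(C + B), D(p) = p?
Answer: I*sqrt(88827) ≈ 298.04*I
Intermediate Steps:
B = -45 (B = (-5 - 4)*5 = -9*5 = -45)
Z(C) = (-45 + C)*(C + C**2) (Z(C) = (C + C*C)*(C - 45) = (C + C**2)*(-45 + C) = (-45 + C)*(C + C**2))
sqrt(((203 + 1640) + Z(-34)) - 2032) = sqrt(((203 + 1640) - 34*(-45 + (-34)**2 - 44*(-34))) - 2032) = sqrt((1843 - 34*(-45 + 1156 + 1496)) - 2032) = sqrt((1843 - 34*2607) - 2032) = sqrt((1843 - 88638) - 2032) = sqrt(-86795 - 2032) = sqrt(-88827) = I*sqrt(88827)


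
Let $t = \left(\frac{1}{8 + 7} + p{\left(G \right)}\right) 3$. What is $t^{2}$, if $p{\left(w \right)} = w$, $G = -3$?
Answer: $\frac{1936}{25} \approx 77.44$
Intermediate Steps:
$t = - \frac{44}{5}$ ($t = \left(\frac{1}{8 + 7} - 3\right) 3 = \left(\frac{1}{15} - 3\right) 3 = \left(- \frac{44}{15}\right) 3 = - \frac{44}{5} \approx -8.8$)
$t^{2} = \left(- \frac{44}{5}\right)^{2} = \frac{1936}{25}$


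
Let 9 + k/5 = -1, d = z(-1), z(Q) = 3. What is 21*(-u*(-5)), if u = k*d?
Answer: -15750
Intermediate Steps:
d = 3
k = -50 (k = -45 + 5*(-1) = -45 - 5 = -50)
u = -150 (u = -50*3 = -150)
21*(-u*(-5)) = 21*(-1*(-150)*(-5)) = 21*(150*(-5)) = 21*(-750) = -15750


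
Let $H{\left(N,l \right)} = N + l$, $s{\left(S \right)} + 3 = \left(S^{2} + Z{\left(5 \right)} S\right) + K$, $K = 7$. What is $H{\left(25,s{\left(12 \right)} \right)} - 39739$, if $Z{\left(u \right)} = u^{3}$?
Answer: $-38066$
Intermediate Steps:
$s{\left(S \right)} = 4 + S^{2} + 125 S$ ($s{\left(S \right)} = -3 + \left(\left(S^{2} + 5^{3} S\right) + 7\right) = -3 + \left(\left(S^{2} + 125 S\right) + 7\right) = -3 + \left(7 + S^{2} + 125 S\right) = 4 + S^{2} + 125 S$)
$H{\left(25,s{\left(12 \right)} \right)} - 39739 = \left(25 + \left(4 + 12^{2} + 125 \cdot 12\right)\right) - 39739 = \left(25 + \left(4 + 144 + 1500\right)\right) - 39739 = \left(25 + 1648\right) - 39739 = 1673 - 39739 = -38066$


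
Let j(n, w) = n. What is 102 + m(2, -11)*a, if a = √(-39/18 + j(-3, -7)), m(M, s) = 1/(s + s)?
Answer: 102 - I*√186/132 ≈ 102.0 - 0.10332*I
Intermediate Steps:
m(M, s) = 1/(2*s)
a = I*√186/6 (a = √(-39/18 - 3) = √(-39*1/18 - 3) = √(-13/6 - 3) = √(-31/6) = I*√186/6 ≈ 2.273*I)
102 + m(2, -11)*a = 102 + ((½)/(-11))*(I*√186/6) = 102 + ((½)*(-1/11))*(I*√186/6) = 102 - I*√186/132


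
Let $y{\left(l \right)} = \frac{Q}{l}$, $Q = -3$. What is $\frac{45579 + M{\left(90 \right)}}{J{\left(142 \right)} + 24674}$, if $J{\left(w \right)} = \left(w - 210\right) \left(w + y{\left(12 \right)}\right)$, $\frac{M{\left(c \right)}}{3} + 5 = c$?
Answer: $\frac{45834}{15035} \approx 3.0485$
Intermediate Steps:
$M{\left(c \right)} = -15 + 3 c$
$y{\left(l \right)} = - \frac{3}{l}$
$J{\left(w \right)} = \left(-210 + w\right) \left(- \frac{1}{4} + w\right)$ ($J{\left(w \right)} = \left(w - 210\right) \left(w - \frac{3}{12}\right) = \left(-210 + w\right) \left(w - \frac{1}{4}\right) = \left(-210 + w\right) \left(- \frac{1}{4} + w\right)$)
$\frac{45579 + M{\left(90 \right)}}{J{\left(142 \right)} + 24674} = \frac{45579 + \left(-15 + 3 \cdot 90\right)}{\left(\frac{105}{2} + 142^{2} - \frac{59711}{2}\right) + 24674} = \frac{45579 + \left(-15 + 270\right)}{\left(\frac{105}{2} + 20164 - \frac{59711}{2}\right) + 24674} = \frac{45579 + 255}{-9639 + 24674} = \frac{45834}{15035}$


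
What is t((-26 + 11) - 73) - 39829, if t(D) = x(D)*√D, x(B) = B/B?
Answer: -39829 + 2*I*√22 ≈ -39829.0 + 9.3808*I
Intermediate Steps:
x(B) = 1
t(D) = √D (t(D) = 1*√D = √D)
t((-26 + 11) - 73) - 39829 = √((-26 + 11) - 73) - 39829 = √(-15 - 73) - 39829 = √(-88) - 39829 = 2*I*√22 - 39829 = -39829 + 2*I*√22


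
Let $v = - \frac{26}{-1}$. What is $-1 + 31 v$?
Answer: $805$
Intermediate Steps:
$v = 26$ ($v = \left(-26\right) \left(-1\right) = 26$)
$-1 + 31 v = -1 + 31 \cdot 26 = -1 + 806 = 805$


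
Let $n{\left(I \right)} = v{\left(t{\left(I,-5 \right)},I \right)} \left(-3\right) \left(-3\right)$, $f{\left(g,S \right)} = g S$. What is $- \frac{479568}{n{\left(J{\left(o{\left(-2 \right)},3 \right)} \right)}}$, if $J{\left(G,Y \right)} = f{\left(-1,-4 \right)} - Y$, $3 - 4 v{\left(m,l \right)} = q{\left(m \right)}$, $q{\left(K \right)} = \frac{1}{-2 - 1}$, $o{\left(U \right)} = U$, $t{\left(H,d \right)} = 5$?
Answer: $- \frac{319712}{5} \approx -63942.0$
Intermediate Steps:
$f{\left(g,S \right)} = S g$
$q{\left(K \right)} = - \frac{1}{3}$ ($q{\left(K \right)} = \frac{1}{-3} = - \frac{1}{3}$)
$v{\left(m,l \right)} = \frac{5}{6}$ ($v{\left(m,l \right)} = \frac{3}{4} - - \frac{1}{12} = \frac{3}{4} + \frac{1}{12} = \frac{5}{6}$)
$J{\left(G,Y \right)} = 4 - Y$ ($J{\left(G,Y \right)} = \left(-4\right) \left(-1\right) - Y = 4 - Y$)
$n{\left(I \right)} = \frac{15}{2}$ ($n{\left(I \right)} = \frac{5}{6} \left(-3\right) \left(-3\right) = \left(- \frac{5}{2}\right) \left(-3\right) = \frac{15}{2}$)
$- \frac{479568}{n{\left(J{\left(o{\left(-2 \right)},3 \right)} \right)}} = - \frac{479568}{\frac{15}{2}} = \left(-479568\right) \frac{2}{15} = - \frac{319712}{5}$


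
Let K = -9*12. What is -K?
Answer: 108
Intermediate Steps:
K = -108
-K = -1*(-108) = 108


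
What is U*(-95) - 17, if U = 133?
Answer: -12652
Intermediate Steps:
U*(-95) - 17 = 133*(-95) - 17 = -12635 - 17 = -12652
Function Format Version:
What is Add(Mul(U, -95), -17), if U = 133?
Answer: -12652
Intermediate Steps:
Add(Mul(U, -95), -17) = Add(Mul(133, -95), -17) = Add(-12635, -17) = -12652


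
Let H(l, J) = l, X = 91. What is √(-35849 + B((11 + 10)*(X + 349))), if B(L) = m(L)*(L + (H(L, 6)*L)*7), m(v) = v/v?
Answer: √597616591 ≈ 24446.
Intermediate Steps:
m(v) = 1
B(L) = L + 7*L² (B(L) = 1*(L + (L*L)*7) = 1*(L + L²*7) = 1*(L + 7*L²) = L + 7*L²)
√(-35849 + B((11 + 10)*(X + 349))) = √(-35849 + ((11 + 10)*(91 + 349))*(1 + 7*((11 + 10)*(91 + 349)))) = √(-35849 + (21*440)*(1 + 7*(21*440))) = √(-35849 + 9240*(1 + 7*9240)) = √(-35849 + 9240*(1 + 64680)) = √(-35849 + 9240*64681) = √(-35849 + 597652440) = √597616591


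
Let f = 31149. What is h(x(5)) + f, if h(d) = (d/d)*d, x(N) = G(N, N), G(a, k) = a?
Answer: 31154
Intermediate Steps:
x(N) = N
h(d) = d (h(d) = 1*d = d)
h(x(5)) + f = 5 + 31149 = 31154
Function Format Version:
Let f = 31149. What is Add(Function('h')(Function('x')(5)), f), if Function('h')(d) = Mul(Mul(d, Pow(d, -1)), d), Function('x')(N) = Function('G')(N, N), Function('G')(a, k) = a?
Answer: 31154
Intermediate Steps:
Function('x')(N) = N
Function('h')(d) = d (Function('h')(d) = Mul(1, d) = d)
Add(Function('h')(Function('x')(5)), f) = Add(5, 31149) = 31154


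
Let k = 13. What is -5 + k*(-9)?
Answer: -122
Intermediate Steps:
-5 + k*(-9) = -5 + 13*(-9) = -5 - 117 = -122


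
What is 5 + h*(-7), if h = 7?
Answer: -44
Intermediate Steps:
5 + h*(-7) = 5 + 7*(-7) = 5 - 49 = -44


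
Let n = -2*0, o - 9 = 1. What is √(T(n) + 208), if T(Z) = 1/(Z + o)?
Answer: √20810/10 ≈ 14.426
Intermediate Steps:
o = 10 (o = 9 + 1 = 10)
n = 0
T(Z) = 1/(10 + Z) (T(Z) = 1/(Z + 10) = 1/(10 + Z))
√(T(n) + 208) = √(1/(10 + 0) + 208) = √(1/10 + 208) = √(⅒ + 208) = √(2081/10) = √20810/10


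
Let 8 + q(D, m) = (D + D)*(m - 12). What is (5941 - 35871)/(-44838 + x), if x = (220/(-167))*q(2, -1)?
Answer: 2499155/3737373 ≈ 0.66869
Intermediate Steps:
q(D, m) = -8 + 2*D*(-12 + m) (q(D, m) = -8 + (D + D)*(m - 12) = -8 + (2*D)*(-12 + m) = -8 + 2*D*(-12 + m))
x = 13200/167 (x = (220/(-167))*(-8 - 24*2 + 2*2*(-1)) = (220*(-1/167))*(-8 - 48 - 4) = -220/167*(-60) = 13200/167 ≈ 79.042)
(5941 - 35871)/(-44838 + x) = (5941 - 35871)/(-44838 + 13200/167) = -29930/(-7474746/167) = -29930*(-167/7474746) = 2499155/3737373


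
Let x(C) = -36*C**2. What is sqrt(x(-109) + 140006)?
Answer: I*sqrt(287710) ≈ 536.39*I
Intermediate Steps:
sqrt(x(-109) + 140006) = sqrt(-36*(-109)**2 + 140006) = sqrt(-36*11881 + 140006) = sqrt(-427716 + 140006) = sqrt(-287710) = I*sqrt(287710)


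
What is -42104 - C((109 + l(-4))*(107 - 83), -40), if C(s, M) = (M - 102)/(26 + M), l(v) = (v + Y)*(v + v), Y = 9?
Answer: -294799/7 ≈ -42114.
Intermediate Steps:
l(v) = 2*v*(9 + v) (l(v) = (v + 9)*(v + v) = (9 + v)*(2*v) = 2*v*(9 + v))
C(s, M) = (-102 + M)/(26 + M)
-42104 - C((109 + l(-4))*(107 - 83), -40) = -42104 - (-102 - 40)/(26 - 40) = -42104 - (-142)/(-14) = -42104 - (-1)*(-142)/14 = -42104 - 1*71/7 = -42104 - 71/7 = -294799/7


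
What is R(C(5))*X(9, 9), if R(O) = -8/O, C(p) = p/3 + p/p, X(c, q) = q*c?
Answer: -243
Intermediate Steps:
X(c, q) = c*q
C(p) = 1 + p/3 (C(p) = p*(⅓) + 1 = p/3 + 1 = 1 + p/3)
R(C(5))*X(9, 9) = (-8/(1 + (⅓)*5))*(9*9) = -8/(1 + 5/3)*81 = -8/8/3*81 = -8*3/8*81 = -3*81 = -243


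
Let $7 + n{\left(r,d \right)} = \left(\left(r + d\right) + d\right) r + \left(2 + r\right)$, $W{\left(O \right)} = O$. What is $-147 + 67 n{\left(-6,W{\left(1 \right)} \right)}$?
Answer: $724$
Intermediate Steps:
$n{\left(r,d \right)} = -5 + r + r \left(r + 2 d\right)$ ($n{\left(r,d \right)} = -7 + \left(\left(\left(r + d\right) + d\right) r + \left(2 + r\right)\right) = -7 + \left(\left(\left(d + r\right) + d\right) r + \left(2 + r\right)\right) = -7 + \left(\left(r + 2 d\right) r + \left(2 + r\right)\right) = -7 + \left(r \left(r + 2 d\right) + \left(2 + r\right)\right) = -7 + \left(2 + r + r \left(r + 2 d\right)\right) = -5 + r + r \left(r + 2 d\right)$)
$-147 + 67 n{\left(-6,W{\left(1 \right)} \right)} = -147 + 67 \left(-5 - 6 + \left(-6\right)^{2} + 2 \cdot 1 \left(-6\right)\right) = -147 + 67 \left(-5 - 6 + 36 - 12\right) = -147 + 67 \cdot 13 = -147 + 871 = 724$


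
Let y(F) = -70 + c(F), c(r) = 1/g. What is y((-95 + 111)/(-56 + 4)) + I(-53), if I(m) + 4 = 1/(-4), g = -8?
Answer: -595/8 ≈ -74.375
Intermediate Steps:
I(m) = -17/4 (I(m) = -4 + 1/(-4) = -4 - ¼ = -17/4)
c(r) = -⅛ (c(r) = 1/(-8) = -⅛)
y(F) = -561/8 (y(F) = -70 - ⅛ = -561/8)
y((-95 + 111)/(-56 + 4)) + I(-53) = -561/8 - 17/4 = -595/8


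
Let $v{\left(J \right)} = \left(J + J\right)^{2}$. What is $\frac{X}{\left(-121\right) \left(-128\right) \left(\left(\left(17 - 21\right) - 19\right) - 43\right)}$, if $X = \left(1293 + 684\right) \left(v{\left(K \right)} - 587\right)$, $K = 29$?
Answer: $- \frac{1830043}{340736} \approx -5.3708$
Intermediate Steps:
$v{\left(J \right)} = 4 J^{2}$ ($v{\left(J \right)} = \left(2 J\right)^{2} = 4 J^{2}$)
$X = 5490129$ ($X = \left(1293 + 684\right) \left(4 \cdot 29^{2} - 587\right) = 1977 \left(4 \cdot 841 - 587\right) = 1977 \left(3364 - 587\right) = 1977 \cdot 2777 = 5490129$)
$\frac{X}{\left(-121\right) \left(-128\right) \left(\left(\left(17 - 21\right) - 19\right) - 43\right)} = \frac{5490129}{\left(-121\right) \left(-128\right) \left(\left(\left(17 - 21\right) - 19\right) - 43\right)} = \frac{5490129}{15488 \left(\left(-4 - 19\right) - 43\right)} = \frac{5490129}{15488 \left(-23 - 43\right)} = \frac{5490129}{15488 \left(-66\right)} = \frac{5490129}{-1022208} = 5490129 \left(- \frac{1}{1022208}\right) = - \frac{1830043}{340736}$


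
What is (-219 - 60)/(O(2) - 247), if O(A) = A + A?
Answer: 31/27 ≈ 1.1481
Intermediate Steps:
O(A) = 2*A
(-219 - 60)/(O(2) - 247) = (-219 - 60)/(2*2 - 247) = -279/(4 - 247) = -279/(-243) = -279*(-1/243) = 31/27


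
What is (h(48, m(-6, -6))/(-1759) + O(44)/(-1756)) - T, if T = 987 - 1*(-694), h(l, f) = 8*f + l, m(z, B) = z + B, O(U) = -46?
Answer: -2596057161/1544402 ≈ -1680.9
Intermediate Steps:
m(z, B) = B + z
h(l, f) = l + 8*f
T = 1681 (T = 987 + 694 = 1681)
(h(48, m(-6, -6))/(-1759) + O(44)/(-1756)) - T = ((48 + 8*(-6 - 6))/(-1759) - 46/(-1756)) - 1*1681 = ((48 + 8*(-12))*(-1/1759) - 46*(-1/1756)) - 1681 = ((48 - 96)*(-1/1759) + 23/878) - 1681 = (-48*(-1/1759) + 23/878) - 1681 = (48/1759 + 23/878) - 1681 = 82601/1544402 - 1681 = -2596057161/1544402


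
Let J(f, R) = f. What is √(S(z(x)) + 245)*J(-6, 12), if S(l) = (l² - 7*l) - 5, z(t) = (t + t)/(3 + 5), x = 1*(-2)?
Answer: -15*√39 ≈ -93.675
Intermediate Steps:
x = -2
z(t) = t/4 (z(t) = (2*t)/8 = (2*t)*(⅛) = t/4)
S(l) = -5 + l² - 7*l
√(S(z(x)) + 245)*J(-6, 12) = √((-5 + ((¼)*(-2))² - 7*(-2)/4) + 245)*(-6) = √((-5 + (-½)² - 7*(-½)) + 245)*(-6) = √((-5 + ¼ + 7/2) + 245)*(-6) = √(-5/4 + 245)*(-6) = √(975/4)*(-6) = (5*√39/2)*(-6) = -15*√39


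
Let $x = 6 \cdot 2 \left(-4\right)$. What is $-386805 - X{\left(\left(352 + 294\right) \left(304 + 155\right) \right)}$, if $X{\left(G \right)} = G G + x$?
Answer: $-87920938953$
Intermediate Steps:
$x = -48$ ($x = 12 \left(-4\right) = -48$)
$X{\left(G \right)} = -48 + G^{2}$ ($X{\left(G \right)} = G G - 48 = G^{2} - 48 = -48 + G^{2}$)
$-386805 - X{\left(\left(352 + 294\right) \left(304 + 155\right) \right)} = -386805 - \left(-48 + \left(\left(352 + 294\right) \left(304 + 155\right)\right)^{2}\right) = -386805 - \left(-48 + \left(646 \cdot 459\right)^{2}\right) = -386805 - \left(-48 + 296514^{2}\right) = -386805 - \left(-48 + 87920552196\right) = -386805 - 87920552148 = -87920938953$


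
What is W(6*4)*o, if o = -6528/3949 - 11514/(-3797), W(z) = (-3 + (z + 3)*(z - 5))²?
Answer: 5379380397000/14994353 ≈ 3.5876e+5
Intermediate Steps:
W(z) = (-3 + (-5 + z)*(3 + z))² (W(z) = (-3 + (3 + z)*(-5 + z))² = (-3 + (-5 + z)*(3 + z))²)
o = 20681970/14994353 (o = -6528*1/3949 - 11514*(-1/3797) = -6528/3949 + 11514/3797 = 20681970/14994353 ≈ 1.3793)
W(6*4)*o = (18 - (6*4)² + 2*(6*4))²*(20681970/14994353) = (18 - 1*24² + 2*24)²*(20681970/14994353) = (18 - 1*576 + 48)²*(20681970/14994353) = (18 - 576 + 48)²*(20681970/14994353) = (-510)²*(20681970/14994353) = 260100*(20681970/14994353) = 5379380397000/14994353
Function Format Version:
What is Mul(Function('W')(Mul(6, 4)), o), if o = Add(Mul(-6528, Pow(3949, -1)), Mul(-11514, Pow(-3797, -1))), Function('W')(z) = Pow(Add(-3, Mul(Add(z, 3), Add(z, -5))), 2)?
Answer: Rational(5379380397000, 14994353) ≈ 3.5876e+5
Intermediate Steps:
Function('W')(z) = Pow(Add(-3, Mul(Add(-5, z), Add(3, z))), 2) (Function('W')(z) = Pow(Add(-3, Mul(Add(3, z), Add(-5, z))), 2) = Pow(Add(-3, Mul(Add(-5, z), Add(3, z))), 2))
o = Rational(20681970, 14994353) (o = Add(Mul(-6528, Rational(1, 3949)), Mul(-11514, Rational(-1, 3797))) = Add(Rational(-6528, 3949), Rational(11514, 3797)) = Rational(20681970, 14994353) ≈ 1.3793)
Mul(Function('W')(Mul(6, 4)), o) = Mul(Pow(Add(18, Mul(-1, Pow(Mul(6, 4), 2)), Mul(2, Mul(6, 4))), 2), Rational(20681970, 14994353)) = Mul(Pow(Add(18, Mul(-1, Pow(24, 2)), Mul(2, 24)), 2), Rational(20681970, 14994353)) = Mul(Pow(Add(18, Mul(-1, 576), 48), 2), Rational(20681970, 14994353)) = Mul(Pow(Add(18, -576, 48), 2), Rational(20681970, 14994353)) = Mul(Pow(-510, 2), Rational(20681970, 14994353)) = Mul(260100, Rational(20681970, 14994353)) = Rational(5379380397000, 14994353)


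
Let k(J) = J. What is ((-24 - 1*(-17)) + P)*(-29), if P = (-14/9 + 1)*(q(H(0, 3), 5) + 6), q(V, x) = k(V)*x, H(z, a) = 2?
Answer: 4147/9 ≈ 460.78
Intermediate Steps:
q(V, x) = V*x
P = -80/9 (P = (-14/9 + 1)*(2*5 + 6) = (-14*⅑ + 1)*(10 + 6) = (-14/9 + 1)*16 = -5/9*16 = -80/9 ≈ -8.8889)
((-24 - 1*(-17)) + P)*(-29) = ((-24 - 1*(-17)) - 80/9)*(-29) = ((-24 + 17) - 80/9)*(-29) = (-7 - 80/9)*(-29) = -143/9*(-29) = 4147/9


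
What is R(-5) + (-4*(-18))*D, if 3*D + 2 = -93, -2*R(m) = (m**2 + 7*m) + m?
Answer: -4545/2 ≈ -2272.5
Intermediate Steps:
R(m) = -4*m - m**2/2 (R(m) = -((m**2 + 7*m) + m)/2 = -(m**2 + 8*m)/2 = -4*m - m**2/2)
D = -95/3 (D = -2/3 + (1/3)*(-93) = -2/3 - 31 = -95/3 ≈ -31.667)
R(-5) + (-4*(-18))*D = -1/2*(-5)*(8 - 5) - 4*(-18)*(-95/3) = -1/2*(-5)*3 + 72*(-95/3) = 15/2 - 2280 = -4545/2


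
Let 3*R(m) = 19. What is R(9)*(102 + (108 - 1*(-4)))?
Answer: 4066/3 ≈ 1355.3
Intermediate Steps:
R(m) = 19/3 (R(m) = (1/3)*19 = 19/3)
R(9)*(102 + (108 - 1*(-4))) = 19*(102 + (108 - 1*(-4)))/3 = 19*(102 + (108 + 4))/3 = 19*(102 + 112)/3 = (19/3)*214 = 4066/3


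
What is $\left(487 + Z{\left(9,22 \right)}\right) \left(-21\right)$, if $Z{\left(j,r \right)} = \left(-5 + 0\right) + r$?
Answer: $-10584$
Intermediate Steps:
$Z{\left(j,r \right)} = -5 + r$
$\left(487 + Z{\left(9,22 \right)}\right) \left(-21\right) = \left(487 + \left(-5 + 22\right)\right) \left(-21\right) = \left(487 + 17\right) \left(-21\right) = 504 \left(-21\right) = -10584$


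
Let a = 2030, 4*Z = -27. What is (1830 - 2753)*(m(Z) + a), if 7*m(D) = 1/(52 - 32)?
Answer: -262317523/140 ≈ -1.8737e+6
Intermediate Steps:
Z = -27/4 (Z = (¼)*(-27) = -27/4 ≈ -6.7500)
m(D) = 1/140 (m(D) = 1/(7*(52 - 32)) = (⅐)/20 = (⅐)*(1/20) = 1/140)
(1830 - 2753)*(m(Z) + a) = (1830 - 2753)*(1/140 + 2030) = -923*284201/140 = -262317523/140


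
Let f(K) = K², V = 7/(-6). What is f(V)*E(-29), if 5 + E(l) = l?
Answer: -833/18 ≈ -46.278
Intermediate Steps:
V = -7/6 (V = 7*(-⅙) = -7/6 ≈ -1.1667)
E(l) = -5 + l
f(V)*E(-29) = (-7/6)²*(-5 - 29) = (49/36)*(-34) = -833/18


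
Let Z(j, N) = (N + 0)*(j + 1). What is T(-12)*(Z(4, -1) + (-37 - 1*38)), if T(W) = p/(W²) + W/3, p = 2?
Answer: 2870/9 ≈ 318.89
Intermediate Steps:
Z(j, N) = N*(1 + j)
T(W) = 2/W² + W/3 (T(W) = 2/(W²) + W/3 = 2/W² + W*(⅓) = 2/W² + W/3)
T(-12)*(Z(4, -1) + (-37 - 1*38)) = (2/(-12)² + (⅓)*(-12))*(-(1 + 4) + (-37 - 1*38)) = (2*(1/144) - 4)*(-1*5 + (-37 - 38)) = (1/72 - 4)*(-5 - 75) = -287/72*(-80) = 2870/9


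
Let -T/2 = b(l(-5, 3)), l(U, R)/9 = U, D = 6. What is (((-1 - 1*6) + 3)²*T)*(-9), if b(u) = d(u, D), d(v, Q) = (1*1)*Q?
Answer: 1728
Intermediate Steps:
l(U, R) = 9*U
d(v, Q) = Q (d(v, Q) = 1*Q = Q)
b(u) = 6
T = -12 (T = -2*6 = -12)
(((-1 - 1*6) + 3)²*T)*(-9) = (((-1 - 1*6) + 3)²*(-12))*(-9) = (((-1 - 6) + 3)²*(-12))*(-9) = ((-7 + 3)²*(-12))*(-9) = ((-4)²*(-12))*(-9) = (16*(-12))*(-9) = -192*(-9) = 1728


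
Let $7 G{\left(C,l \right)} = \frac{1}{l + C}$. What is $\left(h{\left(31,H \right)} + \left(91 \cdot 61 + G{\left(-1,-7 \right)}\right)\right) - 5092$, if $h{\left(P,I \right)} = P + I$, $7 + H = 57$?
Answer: $\frac{30239}{56} \approx 539.98$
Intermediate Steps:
$H = 50$ ($H = -7 + 57 = 50$)
$G{\left(C,l \right)} = \frac{1}{7 \left(C + l\right)}$ ($G{\left(C,l \right)} = \frac{1}{7 \left(l + C\right)} = \frac{1}{7 \left(C + l\right)}$)
$h{\left(P,I \right)} = I + P$
$\left(h{\left(31,H \right)} + \left(91 \cdot 61 + G{\left(-1,-7 \right)}\right)\right) - 5092 = \left(\left(50 + 31\right) + \left(91 \cdot 61 + \frac{1}{7 \left(-1 - 7\right)}\right)\right) - 5092 = \left(81 + \left(5551 + \frac{1}{7 \left(-8\right)}\right)\right) - 5092 = \left(81 + \left(5551 + \frac{1}{7} \left(- \frac{1}{8}\right)\right)\right) - 5092 = \left(81 + \left(5551 - \frac{1}{56}\right)\right) - 5092 = \left(81 + \frac{310855}{56}\right) - 5092 = \frac{315391}{56} - 5092 = \frac{30239}{56}$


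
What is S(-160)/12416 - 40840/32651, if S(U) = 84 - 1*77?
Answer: -506840883/405394816 ≈ -1.2502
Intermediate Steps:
S(U) = 7 (S(U) = 84 - 77 = 7)
S(-160)/12416 - 40840/32651 = 7/12416 - 40840/32651 = -506840883/405394816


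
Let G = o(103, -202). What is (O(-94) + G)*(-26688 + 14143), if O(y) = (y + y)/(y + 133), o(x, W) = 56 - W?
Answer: -9528410/3 ≈ -3.1761e+6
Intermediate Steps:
G = 258 (G = 56 - 1*(-202) = 56 + 202 = 258)
O(y) = 2*y/(133 + y) (O(y) = (2*y)/(133 + y) = 2*y/(133 + y))
(O(-94) + G)*(-26688 + 14143) = (2*(-94)/(133 - 94) + 258)*(-26688 + 14143) = (2*(-94)/39 + 258)*(-12545) = (2*(-94)*(1/39) + 258)*(-12545) = (-188/39 + 258)*(-12545) = (9874/39)*(-12545) = -9528410/3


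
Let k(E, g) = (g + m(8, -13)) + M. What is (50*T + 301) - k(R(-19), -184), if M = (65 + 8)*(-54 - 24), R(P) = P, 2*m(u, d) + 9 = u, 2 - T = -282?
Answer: 40759/2 ≈ 20380.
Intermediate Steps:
T = 284 (T = 2 - 1*(-282) = 2 + 282 = 284)
m(u, d) = -9/2 + u/2
M = -5694 (M = 73*(-78) = -5694)
k(E, g) = -11389/2 + g (k(E, g) = (g + (-9/2 + (½)*8)) - 5694 = (g + (-9/2 + 4)) - 5694 = (g - ½) - 5694 = (-½ + g) - 5694 = -11389/2 + g)
(50*T + 301) - k(R(-19), -184) = (50*284 + 301) - (-11389/2 - 184) = (14200 + 301) - 1*(-11757/2) = 14501 + 11757/2 = 40759/2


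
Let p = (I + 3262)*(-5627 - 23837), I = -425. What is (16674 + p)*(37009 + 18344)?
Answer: -4625999330982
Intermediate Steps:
p = -83589368 (p = (-425 + 3262)*(-5627 - 23837) = 2837*(-29464) = -83589368)
(16674 + p)*(37009 + 18344) = (16674 - 83589368)*(37009 + 18344) = -83572694*55353 = -4625999330982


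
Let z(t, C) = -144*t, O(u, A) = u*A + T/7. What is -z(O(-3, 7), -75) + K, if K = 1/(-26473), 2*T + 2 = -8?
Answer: -579441031/185311 ≈ -3126.9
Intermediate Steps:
T = -5 (T = -1 + (½)*(-8) = -1 - 4 = -5)
O(u, A) = -5/7 + A*u (O(u, A) = u*A - 5/7 = A*u - 5*⅐ = A*u - 5/7 = -5/7 + A*u)
K = -1/26473 ≈ -3.7774e-5
-z(O(-3, 7), -75) + K = -(-144)*(-5/7 + 7*(-3)) - 1/26473 = -(-144)*(-5/7 - 21) - 1/26473 = -(-144)*(-152)/7 - 1/26473 = -1*21888/7 - 1/26473 = -21888/7 - 1/26473 = -579441031/185311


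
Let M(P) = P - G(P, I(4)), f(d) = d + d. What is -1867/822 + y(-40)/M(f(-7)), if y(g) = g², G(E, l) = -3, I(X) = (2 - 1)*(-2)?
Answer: -1335737/9042 ≈ -147.73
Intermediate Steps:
I(X) = -2 (I(X) = 1*(-2) = -2)
f(d) = 2*d
M(P) = 3 + P (M(P) = P - 1*(-3) = P + 3 = 3 + P)
-1867/822 + y(-40)/M(f(-7)) = -1867/822 + (-40)²/(3 + 2*(-7)) = -1867*1/822 + 1600/(3 - 14) = -1867/822 + 1600/(-11) = -1867/822 + 1600*(-1/11) = -1867/822 - 1600/11 = -1335737/9042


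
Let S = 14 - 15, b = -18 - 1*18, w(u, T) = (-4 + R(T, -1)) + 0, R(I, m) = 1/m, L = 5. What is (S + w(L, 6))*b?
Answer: 216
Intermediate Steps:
w(u, T) = -5 (w(u, T) = (-4 + 1/(-1)) + 0 = (-4 - 1) + 0 = -5 + 0 = -5)
b = -36 (b = -18 - 18 = -36)
S = -1
(S + w(L, 6))*b = (-1 - 5)*(-36) = -6*(-36) = 216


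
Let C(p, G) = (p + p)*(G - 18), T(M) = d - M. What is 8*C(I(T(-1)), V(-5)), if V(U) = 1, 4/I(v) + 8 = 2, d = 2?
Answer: 544/3 ≈ 181.33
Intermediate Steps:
T(M) = 2 - M
I(v) = -2/3 (I(v) = 4/(-8 + 2) = 4/(-6) = 4*(-1/6) = -2/3)
C(p, G) = 2*p*(-18 + G) (C(p, G) = (2*p)*(-18 + G) = 2*p*(-18 + G))
8*C(I(T(-1)), V(-5)) = 8*(2*(-2/3)*(-18 + 1)) = 8*(2*(-2/3)*(-17)) = 8*(68/3) = 544/3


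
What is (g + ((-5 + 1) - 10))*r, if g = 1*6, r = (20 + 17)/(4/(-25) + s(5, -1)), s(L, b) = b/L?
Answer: 7400/9 ≈ 822.22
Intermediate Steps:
r = -925/9 (r = (20 + 17)/(4/(-25) - 1/5) = 37/(4*(-1/25) - 1*1/5) = 37/(-4/25 - 1/5) = 37/(-9/25) = 37*(-25/9) = -925/9 ≈ -102.78)
g = 6
(g + ((-5 + 1) - 10))*r = (6 + ((-5 + 1) - 10))*(-925/9) = (6 + (-4 - 10))*(-925/9) = (6 - 14)*(-925/9) = -8*(-925/9) = 7400/9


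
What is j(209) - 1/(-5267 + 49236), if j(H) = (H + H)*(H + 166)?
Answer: 6892140749/43969 ≈ 1.5675e+5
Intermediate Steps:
j(H) = 2*H*(166 + H) (j(H) = (2*H)*(166 + H) = 2*H*(166 + H))
j(209) - 1/(-5267 + 49236) = 2*209*(166 + 209) - 1/(-5267 + 49236) = 2*209*375 - 1/43969 = 156750 - 1*1/43969 = 156750 - 1/43969 = 6892140749/43969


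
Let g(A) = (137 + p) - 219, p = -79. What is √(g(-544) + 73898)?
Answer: 3*√8193 ≈ 271.55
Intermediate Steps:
g(A) = -161 (g(A) = (137 - 79) - 219 = 58 - 219 = -161)
√(g(-544) + 73898) = √(-161 + 73898) = √73737 = 3*√8193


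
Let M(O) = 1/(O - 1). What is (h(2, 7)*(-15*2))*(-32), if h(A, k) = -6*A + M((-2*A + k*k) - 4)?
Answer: -11496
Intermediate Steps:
M(O) = 1/(-1 + O)
h(A, k) = 1/(-5 + k**2 - 2*A) - 6*A (h(A, k) = -6*A + 1/(-1 + ((-2*A + k*k) - 4)) = -6*A + 1/(-1 + ((-2*A + k**2) - 4)) = -6*A + 1/(-1 + ((k**2 - 2*A) - 4)) = -6*A + 1/(-1 + (-4 + k**2 - 2*A)) = -6*A + 1/(-5 + k**2 - 2*A) = 1/(-5 + k**2 - 2*A) - 6*A)
(h(2, 7)*(-15*2))*(-32) = (((-1 - 6*2*(5 - 1*7**2 + 2*2))/(5 - 1*7**2 + 2*2))*(-15*2))*(-32) = (((-1 - 6*2*(5 - 1*49 + 4))/(5 - 1*49 + 4))*(-5*6))*(-32) = (((-1 - 6*2*(5 - 49 + 4))/(5 - 49 + 4))*(-30))*(-32) = (((-1 - 6*2*(-40))/(-40))*(-30))*(-32) = (-(-1 + 480)/40*(-30))*(-32) = (-1/40*479*(-30))*(-32) = -479/40*(-30)*(-32) = (1437/4)*(-32) = -11496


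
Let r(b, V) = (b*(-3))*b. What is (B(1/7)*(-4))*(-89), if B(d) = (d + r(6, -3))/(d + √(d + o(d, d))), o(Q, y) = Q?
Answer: 268780/13 - 268780*√14/13 ≈ -56685.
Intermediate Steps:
r(b, V) = -3*b² (r(b, V) = (-3*b)*b = -3*b²)
B(d) = (-108 + d)/(d + √2*√d) (B(d) = (d - 3*6²)/(d + √(d + d)) = (d - 3*36)/(d + √(2*d)) = (d - 108)/(d + √2*√d) = (-108 + d)/(d + √2*√d))
(B(1/7)*(-4))*(-89) = (((-108 + 1/7)/(1/7 + √2*√(1/7)))*(-4))*(-89) = (((-108 + ⅐)/(⅐ + √2*√(⅐)))*(-4))*(-89) = ((-755/7/(⅐ + √2*(√7/7)))*(-4))*(-89) = ((-755/7/(⅐ + √14/7))*(-4))*(-89) = (-755/(7*(⅐ + √14/7))*(-4))*(-89) = (3020/(7*(⅐ + √14/7)))*(-89) = -268780/(7*(⅐ + √14/7))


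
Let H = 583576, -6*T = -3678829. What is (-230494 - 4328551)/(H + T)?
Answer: -5470854/1436057 ≈ -3.8096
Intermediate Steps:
T = 3678829/6 (T = -1/6*(-3678829) = 3678829/6 ≈ 6.1314e+5)
(-230494 - 4328551)/(H + T) = (-230494 - 4328551)/(583576 + 3678829/6) = -4559045/7180285/6 = -4559045*6/7180285 = -5470854/1436057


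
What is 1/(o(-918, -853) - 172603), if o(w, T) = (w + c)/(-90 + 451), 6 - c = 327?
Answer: -361/62310922 ≈ -5.7935e-6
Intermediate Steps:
c = -321 (c = 6 - 1*327 = 6 - 327 = -321)
o(w, T) = -321/361 + w/361 (o(w, T) = (w - 321)/(-90 + 451) = (-321 + w)/361 = (-321 + w)*(1/361) = -321/361 + w/361)
1/(o(-918, -853) - 172603) = 1/((-321/361 + (1/361)*(-918)) - 172603) = 1/((-321/361 - 918/361) - 172603) = 1/(-1239/361 - 172603) = 1/(-62310922/361) = -361/62310922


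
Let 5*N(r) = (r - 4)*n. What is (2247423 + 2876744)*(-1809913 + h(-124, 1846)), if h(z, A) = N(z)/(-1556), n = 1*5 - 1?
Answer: -18038505973337719/1945 ≈ -9.2743e+12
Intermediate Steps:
n = 4 (n = 5 - 1 = 4)
N(r) = -16/5 + 4*r/5 (N(r) = ((r - 4)*4)/5 = ((-4 + r)*4)/5 = (-16 + 4*r)/5 = -16/5 + 4*r/5)
h(z, A) = 4/1945 - z/1945 (h(z, A) = (-16/5 + 4*z/5)/(-1556) = (-16/5 + 4*z/5)*(-1/1556) = 4/1945 - z/1945)
(2247423 + 2876744)*(-1809913 + h(-124, 1846)) = (2247423 + 2876744)*(-1809913 + (4/1945 - 1/1945*(-124))) = 5124167*(-1809913 + (4/1945 + 124/1945)) = 5124167*(-1809913 + 128/1945) = 5124167*(-3520280657/1945) = -18038505973337719/1945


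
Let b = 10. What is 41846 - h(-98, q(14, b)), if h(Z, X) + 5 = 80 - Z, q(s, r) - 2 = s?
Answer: 41673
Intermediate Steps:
q(s, r) = 2 + s
h(Z, X) = 75 - Z (h(Z, X) = -5 + (80 - Z) = 75 - Z)
41846 - h(-98, q(14, b)) = 41846 - (75 - 1*(-98)) = 41846 - (75 + 98) = 41846 - 1*173 = 41846 - 173 = 41673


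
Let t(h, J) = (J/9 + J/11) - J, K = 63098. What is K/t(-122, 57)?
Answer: -2082234/1501 ≈ -1387.2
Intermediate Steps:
t(h, J) = -79*J/99 (t(h, J) = (J*(1/9) + J*(1/11)) - J = (J/9 + J/11) - J = 20*J/99 - J = -79*J/99)
K/t(-122, 57) = 63098/((-79/99*57)) = 63098/(-1501/33) = 63098*(-33/1501) = -2082234/1501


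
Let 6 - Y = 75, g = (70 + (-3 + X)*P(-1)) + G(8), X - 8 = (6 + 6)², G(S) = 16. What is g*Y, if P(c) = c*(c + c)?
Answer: -26496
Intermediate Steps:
P(c) = 2*c² (P(c) = c*(2*c) = 2*c²)
X = 152 (X = 8 + (6 + 6)² = 8 + 12² = 8 + 144 = 152)
g = 384 (g = (70 + (-3 + 152)*(2*(-1)²)) + 16 = (70 + 149*(2*1)) + 16 = (70 + 149*2) + 16 = (70 + 298) + 16 = 368 + 16 = 384)
Y = -69 (Y = 6 - 1*75 = 6 - 75 = -69)
g*Y = 384*(-69) = -26496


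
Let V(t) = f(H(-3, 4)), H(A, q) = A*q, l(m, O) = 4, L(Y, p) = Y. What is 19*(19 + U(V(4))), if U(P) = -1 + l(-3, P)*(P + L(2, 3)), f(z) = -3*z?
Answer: 3230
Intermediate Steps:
V(t) = 36 (V(t) = -(-9)*4 = -3*(-12) = 36)
U(P) = 7 + 4*P (U(P) = -1 + 4*(P + 2) = -1 + 4*(2 + P) = -1 + (8 + 4*P) = 7 + 4*P)
19*(19 + U(V(4))) = 19*(19 + (7 + 4*36)) = 19*(19 + (7 + 144)) = 19*(19 + 151) = 19*170 = 3230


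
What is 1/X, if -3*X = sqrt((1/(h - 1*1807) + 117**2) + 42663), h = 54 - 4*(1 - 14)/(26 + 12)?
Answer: -3*sqrt(62416881169933)/1875450893 ≈ -0.012638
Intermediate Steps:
h = 1052/19 (h = 54 - (-52)/38 = 54 - 4*(-13/38) = 54 + 26/19 = 1052/19 ≈ 55.368)
X = -sqrt(62416881169933)/99843 (X = -sqrt((1/(1052/19 - 1*1807) + 117**2) + 42663)/3 = -sqrt((1/(1052/19 - 1807) + 13689) + 42663)/3 = -sqrt((1/(-33281/19) + 13689) + 42663)/3 = -sqrt((-19/33281 + 13689) + 42663)/3 = -sqrt(455583590/33281 + 42663)/3 = -sqrt(62416881169933)/99843 ≈ -79.129)
1/X = 1/(-sqrt(62416881169933)/99843) = -3*sqrt(62416881169933)/1875450893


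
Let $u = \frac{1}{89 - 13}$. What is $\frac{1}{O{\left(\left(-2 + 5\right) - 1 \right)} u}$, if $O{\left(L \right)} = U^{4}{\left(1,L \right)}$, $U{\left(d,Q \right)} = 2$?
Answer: $\frac{19}{4} \approx 4.75$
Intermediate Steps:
$O{\left(L \right)} = 16$ ($O{\left(L \right)} = 2^{4} = 16$)
$u = \frac{1}{76} \approx 0.013158$
$\frac{1}{O{\left(\left(-2 + 5\right) - 1 \right)} u} = \frac{1}{16 \cdot \frac{1}{76}} = \frac{1}{\frac{4}{19}} = \frac{19}{4}$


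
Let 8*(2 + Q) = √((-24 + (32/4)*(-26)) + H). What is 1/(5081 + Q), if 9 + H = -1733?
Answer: 54176/275160233 - 4*I*√1974/825480699 ≈ 0.00019689 - 2.1529e-7*I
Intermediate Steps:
H = -1742 (H = -9 - 1733 = -1742)
Q = -2 + I*√1974/8 (Q = -2 + √((-24 + (32/4)*(-26)) - 1742)/8 = -2 + √((-24 + (32*(¼))*(-26)) - 1742)/8 = -2 + √((-24 + 8*(-26)) - 1742)/8 = -2 + √((-24 - 208) - 1742)/8 = -2 + √(-232 - 1742)/8 = -2 + √(-1974)/8 = -2 + (I*√1974)/8 = -2 + I*√1974/8 ≈ -2.0 + 5.5537*I)
1/(5081 + Q) = 1/(5081 + (-2 + I*√1974/8)) = 1/(5079 + I*√1974/8)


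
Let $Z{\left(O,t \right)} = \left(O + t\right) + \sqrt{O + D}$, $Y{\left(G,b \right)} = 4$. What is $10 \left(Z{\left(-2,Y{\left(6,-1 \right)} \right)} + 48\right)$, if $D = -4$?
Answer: $500 + 10 i \sqrt{6} \approx 500.0 + 24.495 i$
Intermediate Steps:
$Z{\left(O,t \right)} = O + t + \sqrt{-4 + O}$ ($Z{\left(O,t \right)} = \left(O + t\right) + \sqrt{O - 4} = \left(O + t\right) + \sqrt{-4 + O} = O + t + \sqrt{-4 + O}$)
$10 \left(Z{\left(-2,Y{\left(6,-1 \right)} \right)} + 48\right) = 10 \left(\left(-2 + 4 + \sqrt{-4 - 2}\right) + 48\right) = 10 \left(\left(-2 + 4 + \sqrt{-6}\right) + 48\right) = 10 \left(\left(-2 + 4 + i \sqrt{6}\right) + 48\right) = 10 \left(\left(2 + i \sqrt{6}\right) + 48\right) = 10 \left(50 + i \sqrt{6}\right) = 500 + 10 i \sqrt{6}$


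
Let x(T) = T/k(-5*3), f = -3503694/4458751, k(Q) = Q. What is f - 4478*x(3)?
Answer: 19948768508/22293755 ≈ 894.81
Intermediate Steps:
f = -3503694/4458751 (f = -3503694*1/4458751 = -3503694/4458751 ≈ -0.78580)
x(T) = -T/15 (x(T) = T/((-5*3)) = T/(-15) = T*(-1/15) = -T/15)
f - 4478*x(3) = -3503694/4458751 - (-4478)*3/15 = -3503694/4458751 - 4478*(-1/5) = -3503694/4458751 + 4478/5 = 19948768508/22293755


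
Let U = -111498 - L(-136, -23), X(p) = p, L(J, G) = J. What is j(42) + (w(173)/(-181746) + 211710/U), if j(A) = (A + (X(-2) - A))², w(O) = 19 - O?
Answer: 10624524074/5059899513 ≈ 2.0998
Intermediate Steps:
U = -111362 (U = -111498 - 1*(-136) = -111498 + 136 = -111362)
j(A) = 4 (j(A) = (A + (-2 - A))² = (-2)² = 4)
j(42) + (w(173)/(-181746) + 211710/U) = 4 + ((19 - 1*173)/(-181746) + 211710/(-111362)) = 4 + ((19 - 173)*(-1/181746) + 211710*(-1/111362)) = 4 + (-154*(-1/181746) - 105855/55681) = 4 + (77/90873 - 105855/55681) = 4 - 9615073978/5059899513 = 10624524074/5059899513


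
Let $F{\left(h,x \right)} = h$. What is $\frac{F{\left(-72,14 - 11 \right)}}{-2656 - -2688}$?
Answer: $- \frac{9}{4} \approx -2.25$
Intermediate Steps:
$\frac{F{\left(-72,14 - 11 \right)}}{-2656 - -2688} = - \frac{72}{-2656 - -2688} = - \frac{72}{-2656 + 2688} = - \frac{72}{32} = \left(-72\right) \frac{1}{32} = - \frac{9}{4}$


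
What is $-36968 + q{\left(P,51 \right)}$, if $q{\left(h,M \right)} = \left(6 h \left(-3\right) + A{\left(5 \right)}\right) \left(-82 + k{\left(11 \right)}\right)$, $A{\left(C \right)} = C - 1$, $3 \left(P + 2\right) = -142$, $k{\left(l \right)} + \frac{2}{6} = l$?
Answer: $- \frac{301792}{3} \approx -1.006 \cdot 10^{5}$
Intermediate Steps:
$k{\left(l \right)} = - \frac{1}{3} + l$
$P = - \frac{148}{3}$ ($P = -2 + \frac{1}{3} \left(-142\right) = -2 - \frac{142}{3} = - \frac{148}{3} \approx -49.333$)
$A{\left(C \right)} = -1 + C$ ($A{\left(C \right)} = C - 1 = -1 + C$)
$q{\left(h,M \right)} = - \frac{856}{3} + 1284 h$ ($q{\left(h,M \right)} = \left(6 h \left(-3\right) + \left(-1 + 5\right)\right) \left(-82 + \left(- \frac{1}{3} + 11\right)\right) = \left(- 18 h + 4\right) \left(-82 + \frac{32}{3}\right) = \left(4 - 18 h\right) \left(- \frac{214}{3}\right) = - \frac{856}{3} + 1284 h$)
$-36968 + q{\left(P,51 \right)} = -36968 + \left(- \frac{856}{3} + 1284 \left(- \frac{148}{3}\right)\right) = -36968 - \frac{190888}{3} = - \frac{301792}{3}$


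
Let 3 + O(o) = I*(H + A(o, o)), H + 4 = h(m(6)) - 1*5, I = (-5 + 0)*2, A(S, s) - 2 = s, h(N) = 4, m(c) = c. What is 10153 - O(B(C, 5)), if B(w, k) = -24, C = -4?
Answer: 9886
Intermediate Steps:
A(S, s) = 2 + s
I = -10 (I = -5*2 = -10)
H = -5 (H = -4 + (4 - 1*5) = -4 + (4 - 5) = -4 - 1 = -5)
O(o) = 27 - 10*o (O(o) = -3 - 10*(-5 + (2 + o)) = -3 - 10*(-3 + o) = -3 + (30 - 10*o) = 27 - 10*o)
10153 - O(B(C, 5)) = 10153 - (27 - 10*(-24)) = 10153 - (27 + 240) = 10153 - 1*267 = 10153 - 267 = 9886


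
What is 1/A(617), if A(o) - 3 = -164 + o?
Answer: 1/456 ≈ 0.0021930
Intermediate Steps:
A(o) = -161 + o (A(o) = 3 + (-164 + o) = -161 + o)
1/A(617) = 1/(-161 + 617) = 1/456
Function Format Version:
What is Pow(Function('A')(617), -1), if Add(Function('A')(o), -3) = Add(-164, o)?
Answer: Rational(1, 456) ≈ 0.0021930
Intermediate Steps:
Function('A')(o) = Add(-161, o) (Function('A')(o) = Add(3, Add(-164, o)) = Add(-161, o))
Pow(Function('A')(617), -1) = Pow(Add(-161, 617), -1) = Pow(456, -1) = Rational(1, 456)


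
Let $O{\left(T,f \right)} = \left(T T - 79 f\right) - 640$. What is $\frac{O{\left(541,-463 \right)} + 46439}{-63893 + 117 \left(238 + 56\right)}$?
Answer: $- \frac{375057}{29495} \approx -12.716$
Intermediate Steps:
$O{\left(T,f \right)} = -640 + T^{2} - 79 f$ ($O{\left(T,f \right)} = \left(T^{2} - 79 f\right) - 640 = -640 + T^{2} - 79 f$)
$\frac{O{\left(541,-463 \right)} + 46439}{-63893 + 117 \left(238 + 56\right)} = \frac{\left(-640 + 541^{2} - -36577\right) + 46439}{-63893 + 117 \left(238 + 56\right)} = \frac{\left(-640 + 292681 + 36577\right) + 46439}{-63893 + 117 \cdot 294} = \frac{328618 + 46439}{-63893 + 34398} = \frac{375057}{-29495} = 375057 \left(- \frac{1}{29495}\right) = - \frac{375057}{29495}$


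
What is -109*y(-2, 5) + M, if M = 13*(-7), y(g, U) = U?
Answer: -636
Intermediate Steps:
M = -91
-109*y(-2, 5) + M = -109*5 - 91 = -545 - 91 = -636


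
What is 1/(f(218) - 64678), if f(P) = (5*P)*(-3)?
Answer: -1/67948 ≈ -1.4717e-5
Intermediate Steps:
f(P) = -15*P
1/(f(218) - 64678) = 1/(-15*218 - 64678) = 1/(-3270 - 64678) = 1/(-67948) = -1/67948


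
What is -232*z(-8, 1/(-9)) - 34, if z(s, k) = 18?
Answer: -4210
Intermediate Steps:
-232*z(-8, 1/(-9)) - 34 = -232*18 - 34 = -4176 - 34 = -4210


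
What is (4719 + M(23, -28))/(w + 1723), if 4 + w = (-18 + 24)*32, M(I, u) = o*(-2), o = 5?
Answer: 4709/1911 ≈ 2.4642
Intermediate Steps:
M(I, u) = -10 (M(I, u) = 5*(-2) = -10)
w = 188 (w = -4 + (-18 + 24)*32 = -4 + 6*32 = -4 + 192 = 188)
(4719 + M(23, -28))/(w + 1723) = (4719 - 10)/(188 + 1723) = 4709/1911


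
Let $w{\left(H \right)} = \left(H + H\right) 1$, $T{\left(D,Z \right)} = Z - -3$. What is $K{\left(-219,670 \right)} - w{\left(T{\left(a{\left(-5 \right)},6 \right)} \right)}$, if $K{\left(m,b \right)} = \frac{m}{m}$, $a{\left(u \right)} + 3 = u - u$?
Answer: $-17$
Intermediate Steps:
$a{\left(u \right)} = -3$ ($a{\left(u \right)} = -3 + \left(u - u\right) = -3 + 0 = -3$)
$T{\left(D,Z \right)} = 3 + Z$ ($T{\left(D,Z \right)} = Z + 3 = 3 + Z$)
$K{\left(m,b \right)} = 1$
$w{\left(H \right)} = 2 H$ ($w{\left(H \right)} = 2 H 1 = 2 H$)
$K{\left(-219,670 \right)} - w{\left(T{\left(a{\left(-5 \right)},6 \right)} \right)} = 1 - 2 \left(3 + 6\right) = 1 - 2 \cdot 9 = 1 - 18 = -17$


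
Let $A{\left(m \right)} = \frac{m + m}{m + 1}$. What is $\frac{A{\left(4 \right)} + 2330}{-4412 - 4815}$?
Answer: $- \frac{11658}{46135} \approx -0.25269$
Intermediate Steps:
$A{\left(m \right)} = \frac{2 m}{1 + m}$
$\frac{A{\left(4 \right)} + 2330}{-4412 - 4815} = \frac{2 \cdot 4 \frac{1}{1 + 4} + 2330}{-4412 - 4815} = \frac{2 \cdot 4 \cdot \frac{1}{5} + 2330}{-9227} = \left(2 \cdot 4 \cdot \frac{1}{5} + 2330\right) \left(- \frac{1}{9227}\right) = \left(\frac{8}{5} + 2330\right) \left(- \frac{1}{9227}\right) = \frac{11658}{5} \left(- \frac{1}{9227}\right) = - \frac{11658}{46135}$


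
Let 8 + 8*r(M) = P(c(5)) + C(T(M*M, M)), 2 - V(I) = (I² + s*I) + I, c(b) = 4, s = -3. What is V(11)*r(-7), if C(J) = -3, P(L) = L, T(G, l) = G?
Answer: 679/8 ≈ 84.875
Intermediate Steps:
V(I) = 2 - I² + 2*I (V(I) = 2 - ((I² - 3*I) + I) = 2 - (I² - 2*I) = 2 + (-I² + 2*I) = 2 - I² + 2*I)
r(M) = -7/8 (r(M) = -1 + (4 - 3)/8 = -1 + (⅛)*1 = -1 + ⅛ = -7/8)
V(11)*r(-7) = (2 - 1*11² + 2*11)*(-7/8) = (2 - 1*121 + 22)*(-7/8) = (2 - 121 + 22)*(-7/8) = -97*(-7/8) = 679/8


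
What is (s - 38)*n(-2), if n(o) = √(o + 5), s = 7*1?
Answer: -31*√3 ≈ -53.694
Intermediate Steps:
s = 7
n(o) = √(5 + o)
(s - 38)*n(-2) = (7 - 38)*√(5 - 2) = -31*√3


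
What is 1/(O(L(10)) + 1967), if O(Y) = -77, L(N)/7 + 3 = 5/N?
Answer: 1/1890 ≈ 0.00052910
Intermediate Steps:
L(N) = -21 + 35/N (L(N) = -21 + 7*(5/N) = -21 + 35/N)
1/(O(L(10)) + 1967) = 1/(-77 + 1967) = 1/1890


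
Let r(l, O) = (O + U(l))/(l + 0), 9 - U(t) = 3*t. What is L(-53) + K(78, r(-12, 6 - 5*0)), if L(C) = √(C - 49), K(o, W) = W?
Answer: -17/4 + I*√102 ≈ -4.25 + 10.1*I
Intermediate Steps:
U(t) = 9 - 3*t
r(l, O) = (9 + O - 3*l)/l (r(l, O) = (O + (9 - 3*l))/(l + 0) = (9 + O - 3*l)/l)
L(C) = √(-49 + C)
L(-53) + K(78, r(-12, 6 - 5*0)) = √(-49 - 53) + (9 + (6 - 5*0) - 3*(-12))/(-12) = √(-102) - (9 + (6 + 0) + 36)/12 = I*√102 - (9 + 6 + 36)/12 = I*√102 - 1/12*51 = I*√102 - 17/4 = -17/4 + I*√102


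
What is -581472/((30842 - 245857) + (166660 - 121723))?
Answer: 290736/85039 ≈ 3.4189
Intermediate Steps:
-581472/((30842 - 245857) + (166660 - 121723)) = -581472/(-215015 + 44937) = -581472/(-170078) = -581472*(-1/170078) = 290736/85039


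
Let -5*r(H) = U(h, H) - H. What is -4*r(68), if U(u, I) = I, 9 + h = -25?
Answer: 0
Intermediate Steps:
h = -34 (h = -9 - 25 = -34)
r(H) = 0 (r(H) = -(H - H)/5 = -⅕*0 = 0)
-4*r(68) = -4*0 = 0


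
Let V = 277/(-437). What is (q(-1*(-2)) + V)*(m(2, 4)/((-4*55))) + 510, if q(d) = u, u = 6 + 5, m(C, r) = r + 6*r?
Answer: 2445228/4807 ≈ 508.68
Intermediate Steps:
m(C, r) = 7*r
V = -277/437 (V = 277*(-1/437) = -277/437 ≈ -0.63387)
u = 11
q(d) = 11
(q(-1*(-2)) + V)*(m(2, 4)/((-4*55))) + 510 = (11 - 277/437)*((7*4)/((-4*55))) + 510 = 4530*(28/(-220))/437 + 510 = 4530*(28*(-1/220))/437 + 510 = (4530/437)*(-7/55) + 510 = -6342/4807 + 510 = 2445228/4807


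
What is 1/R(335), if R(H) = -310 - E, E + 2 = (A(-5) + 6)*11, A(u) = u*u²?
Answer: 1/1001 ≈ 0.00099900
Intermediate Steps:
A(u) = u³
E = -1311 (E = -2 + ((-5)³ + 6)*11 = -2 + (-125 + 6)*11 = -2 - 119*11 = -2 - 1309 = -1311)
R(H) = 1001 (R(H) = -310 - 1*(-1311) = -310 + 1311 = 1001)
1/R(335) = 1/1001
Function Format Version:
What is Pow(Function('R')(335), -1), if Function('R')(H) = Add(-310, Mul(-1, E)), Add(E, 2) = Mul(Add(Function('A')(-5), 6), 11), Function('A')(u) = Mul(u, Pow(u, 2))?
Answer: Rational(1, 1001) ≈ 0.00099900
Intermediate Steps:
Function('A')(u) = Pow(u, 3)
E = -1311 (E = Add(-2, Mul(Add(Pow(-5, 3), 6), 11)) = Add(-2, Mul(Add(-125, 6), 11)) = Add(-2, Mul(-119, 11)) = Add(-2, -1309) = -1311)
Function('R')(H) = 1001 (Function('R')(H) = Add(-310, Mul(-1, -1311)) = Add(-310, 1311) = 1001)
Pow(Function('R')(335), -1) = Pow(1001, -1) = Rational(1, 1001)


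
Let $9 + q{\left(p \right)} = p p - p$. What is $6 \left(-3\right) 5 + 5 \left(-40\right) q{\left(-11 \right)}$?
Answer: $-24690$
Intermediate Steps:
$q{\left(p \right)} = -9 + p^{2} - p$ ($q{\left(p \right)} = -9 - \left(p - p p\right) = -9 + \left(p^{2} - p\right) = -9 + p^{2} - p$)
$6 \left(-3\right) 5 + 5 \left(-40\right) q{\left(-11 \right)} = 6 \left(-3\right) 5 + 5 \left(-40\right) \left(-9 + \left(-11\right)^{2} - -11\right) = \left(-18\right) 5 - 200 \left(-9 + 121 + 11\right) = -90 - 24600 = -24690$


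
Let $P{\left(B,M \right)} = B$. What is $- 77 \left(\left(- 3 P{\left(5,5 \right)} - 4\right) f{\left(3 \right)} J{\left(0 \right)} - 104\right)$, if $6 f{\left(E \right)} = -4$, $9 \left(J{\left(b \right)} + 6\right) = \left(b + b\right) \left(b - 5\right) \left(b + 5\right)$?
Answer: $13860$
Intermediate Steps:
$J{\left(b \right)} = -6 + \frac{2 b \left(-5 + b\right) \left(5 + b\right)}{9}$ ($J{\left(b \right)} = -6 + \frac{\left(b + b\right) \left(b - 5\right) \left(b + 5\right)}{9} = -6 + \frac{2 b \left(-5 + b\right) \left(5 + b\right)}{9}$)
$f{\left(E \right)} = - \frac{2}{3}$ ($f{\left(E \right)} = \frac{1}{6} \left(-4\right) = - \frac{2}{3}$)
$- 77 \left(\left(- 3 P{\left(5,5 \right)} - 4\right) f{\left(3 \right)} J{\left(0 \right)} - 104\right) = - 77 \left(\left(\left(-3\right) 5 - 4\right) \left(- \frac{2}{3}\right) \left(-6 - 0 + \frac{2 \cdot 0^{3}}{9}\right) - 104\right) = - 77 \left(\left(-15 - 4\right) \left(- \frac{2}{3}\right) \left(-6 + 0 + \frac{2}{9} \cdot 0\right) - 104\right) = - 77 \left(\left(-19\right) \left(- \frac{2}{3}\right) \left(-6 + 0 + 0\right) - 104\right) = - 77 \left(\frac{38}{3} \left(-6\right) - 104\right) = - 77 \left(-76 - 104\right) = \left(-77\right) \left(-180\right) = 13860$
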